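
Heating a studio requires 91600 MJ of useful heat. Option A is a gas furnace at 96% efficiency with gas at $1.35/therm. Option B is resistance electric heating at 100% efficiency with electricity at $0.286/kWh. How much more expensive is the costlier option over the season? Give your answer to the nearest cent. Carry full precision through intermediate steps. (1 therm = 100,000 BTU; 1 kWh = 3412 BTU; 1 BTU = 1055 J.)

$6056.83

Heat load = 91600 MJ = 91,600,000,000 J / 1055 = 86,824,645 BTU
Gas: input = 86,824,645 / 0.960 = 90,442,338 BTU = 904.4 therm → 904.4 × $1.35 = $1,220.97
Electric: 86,824,645 BTU / 3412 = 25,450 kWh → × $0.286 = $7,277.80
Difference = |$1,220.97 − $7,277.80| = $6,056.83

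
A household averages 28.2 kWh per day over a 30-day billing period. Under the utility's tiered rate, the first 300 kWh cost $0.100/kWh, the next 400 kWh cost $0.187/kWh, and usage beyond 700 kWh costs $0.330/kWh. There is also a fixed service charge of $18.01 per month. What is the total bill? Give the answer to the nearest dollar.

$171

Usage = 28.2 kWh/day × 30 days = 846 kWh
First 300 kWh × $0.100 = $30.00
Next 400 kWh × $0.187 = $74.80
Remaining 146 kWh × $0.330 = $48.18
Energy charge = $152.98; + service $18.01 = $170.99 ≈ $171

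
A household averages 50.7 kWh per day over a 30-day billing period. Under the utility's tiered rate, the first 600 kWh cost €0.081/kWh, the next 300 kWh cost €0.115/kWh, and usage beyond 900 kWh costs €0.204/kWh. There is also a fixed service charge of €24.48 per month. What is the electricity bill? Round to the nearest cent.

Usage = 50.7 kWh/day × 30 days = 1521 kWh
First 600 kWh × €0.081 = €48.60
Next 300 kWh × €0.115 = €34.50
Remaining 621 kWh × €0.204 = €126.68
Energy charge = €209.78; + service €24.48 = €234.26

€234.26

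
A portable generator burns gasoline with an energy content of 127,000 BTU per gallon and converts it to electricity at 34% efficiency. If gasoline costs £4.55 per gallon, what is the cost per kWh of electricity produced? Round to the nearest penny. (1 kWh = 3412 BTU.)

£0.36

Electrical output per gallon = 127,000 BTU × 0.34 / 3412 BTU/kWh = 12.66 kWh
Cost per kWh = £4.55 / 12.66 kWh = £0.360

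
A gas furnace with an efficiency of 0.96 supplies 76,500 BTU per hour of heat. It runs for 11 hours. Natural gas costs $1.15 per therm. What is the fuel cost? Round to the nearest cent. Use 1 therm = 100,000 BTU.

$10.08

Heat delivered = 76,500 BTU/h × 11 h = 841,500 BTU
Gas input = 841,500 / 0.96 = 876,562 BTU
= 876,562 / 100,000 = 8.766 therm
Cost = 8.766 × $1.15/therm = $10.08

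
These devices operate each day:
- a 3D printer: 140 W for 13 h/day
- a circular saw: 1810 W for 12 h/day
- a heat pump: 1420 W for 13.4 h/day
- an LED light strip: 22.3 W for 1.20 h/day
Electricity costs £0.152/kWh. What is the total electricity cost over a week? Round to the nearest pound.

£45

3D printer: 140 W × 13 h × 7 d = 12,740 Wh = 12.74 kWh
circular saw: 1810 W × 12 h × 7 d = 152,040 Wh = 152 kWh
heat pump: 1420 W × 13.4 h × 7 d = 133,196 Wh = 133.2 kWh
LED light strip: 22.3 W × 1.20 h × 7 d = 187 Wh = 0.1873 kWh
Total energy = 12.74 + 152 + 133.2 + 0.1873 = 298.2 kWh
Cost = 298.2 kWh × £0.152 = £45.32 ≈ £45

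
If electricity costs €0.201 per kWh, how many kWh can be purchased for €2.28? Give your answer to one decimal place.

11.3 kWh

€2.28 / €0.201 per kWh = 11.34 kWh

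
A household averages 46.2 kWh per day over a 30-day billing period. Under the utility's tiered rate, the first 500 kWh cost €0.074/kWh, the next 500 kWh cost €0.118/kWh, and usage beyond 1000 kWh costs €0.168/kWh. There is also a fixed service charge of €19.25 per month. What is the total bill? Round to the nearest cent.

Usage = 46.2 kWh/day × 30 days = 1386 kWh
First 500 kWh × €0.074 = €37.00
Next 500 kWh × €0.118 = €59.00
Remaining 386 kWh × €0.168 = €64.85
Energy charge = €160.85; + service €19.25 = €180.10

€180.10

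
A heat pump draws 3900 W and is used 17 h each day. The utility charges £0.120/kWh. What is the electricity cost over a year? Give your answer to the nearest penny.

£2903.94

Energy = 3900 W × 17 h/day × 365 days = 24,199,500 Wh = 24,200 kWh
Cost = 24,200 kWh × £0.120/kWh = £2,903.94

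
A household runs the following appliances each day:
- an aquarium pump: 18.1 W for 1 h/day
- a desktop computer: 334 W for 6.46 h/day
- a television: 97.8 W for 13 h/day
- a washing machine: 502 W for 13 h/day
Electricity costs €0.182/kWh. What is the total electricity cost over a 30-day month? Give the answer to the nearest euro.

aquarium pump: 18.1 W × 1 h × 30 d = 543 Wh = 0.543 kWh
desktop computer: 334 W × 6.46 h × 30 d = 64,729 Wh = 64.73 kWh
television: 97.8 W × 13 h × 30 d = 38,142 Wh = 38.14 kWh
washing machine: 502 W × 13 h × 30 d = 195,780 Wh = 195.8 kWh
Total energy = 0.543 + 64.73 + 38.14 + 195.8 = 299.2 kWh
Cost = 299.2 kWh × €0.182 = €54.45 ≈ €54

€54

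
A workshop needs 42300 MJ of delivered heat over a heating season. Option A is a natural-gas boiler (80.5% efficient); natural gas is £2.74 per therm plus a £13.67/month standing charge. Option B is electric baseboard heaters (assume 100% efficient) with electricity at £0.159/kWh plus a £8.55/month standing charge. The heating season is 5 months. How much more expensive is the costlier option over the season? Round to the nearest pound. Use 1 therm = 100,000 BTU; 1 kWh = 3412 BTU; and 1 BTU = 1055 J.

£478

Heat load = 42300 MJ = 42,300,000,000 J / 1055 = 40,094,787 BTU
Gas: input = 40,094,787 / 0.805 = 49,807,188 BTU = 498.1 therm → 498.1 × £2.74 = £1,364.72; + 5 × £13.67 standing = £1,433.07
Electric: 40,094,787 BTU / 3412 = 11,750 kWh → × £0.159 = £1,868.43; + 5 × £8.55 standing = £1,911.18
Difference = |£1,433.07 − £1,911.18| = £478.11 ≈ £478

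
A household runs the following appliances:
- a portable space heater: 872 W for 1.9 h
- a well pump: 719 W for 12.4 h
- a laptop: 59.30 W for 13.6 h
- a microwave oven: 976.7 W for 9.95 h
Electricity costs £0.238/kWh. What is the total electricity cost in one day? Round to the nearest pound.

£5

portable space heater: 872 W × 1.9 h = 1,657 Wh = 1.657 kWh
well pump: 719 W × 12.4 h = 8,916 Wh = 8.916 kWh
laptop: 59.30 W × 13.6 h = 806 Wh = 0.8065 kWh
microwave oven: 976.7 W × 9.95 h = 9,718 Wh = 9.718 kWh
Total energy = 1.657 + 8.916 + 0.8065 + 9.718 = 21.1 kWh
Cost = 21.1 kWh × £0.238 = £5.02 ≈ £5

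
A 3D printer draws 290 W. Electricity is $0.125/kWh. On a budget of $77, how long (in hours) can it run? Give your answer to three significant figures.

Energy budget = $77 / $0.125 per kWh = 616 kWh = 616,000 Wh
Runtime = 616,000 Wh / 290 W = 2,124 h

2120 h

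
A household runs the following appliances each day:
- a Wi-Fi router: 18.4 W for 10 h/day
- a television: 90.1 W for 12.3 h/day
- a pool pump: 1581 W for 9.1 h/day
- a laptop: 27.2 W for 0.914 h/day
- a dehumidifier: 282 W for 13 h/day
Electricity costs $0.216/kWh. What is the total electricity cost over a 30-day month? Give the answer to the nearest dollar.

$126

Wi-Fi router: 18.4 W × 10 h × 30 d = 5,520 Wh = 5.52 kWh
television: 90.1 W × 12.3 h × 30 d = 33,247 Wh = 33.25 kWh
pool pump: 1581 W × 9.1 h × 30 d = 431,613 Wh = 431.6 kWh
laptop: 27.2 W × 0.914 h × 30 d = 746 Wh = 0.7458 kWh
dehumidifier: 282 W × 13 h × 30 d = 109,980 Wh = 110 kWh
Total energy = 5.52 + 33.25 + 431.6 + 0.7458 + 110 = 581.1 kWh
Cost = 581.1 kWh × $0.216 = $125.52 ≈ $126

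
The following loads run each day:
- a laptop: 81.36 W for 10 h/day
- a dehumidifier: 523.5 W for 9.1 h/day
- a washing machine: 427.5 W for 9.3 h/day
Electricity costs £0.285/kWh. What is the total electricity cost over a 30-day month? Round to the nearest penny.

£81.68

laptop: 81.36 W × 10 h × 30 d = 24,408 Wh = 24.41 kWh
dehumidifier: 523.5 W × 9.1 h × 30 d = 142,915 Wh = 142.9 kWh
washing machine: 427.5 W × 9.3 h × 30 d = 119,273 Wh = 119.3 kWh
Total energy = 24.41 + 142.9 + 119.3 = 286.6 kWh
Cost = 286.6 kWh × £0.285 = £81.68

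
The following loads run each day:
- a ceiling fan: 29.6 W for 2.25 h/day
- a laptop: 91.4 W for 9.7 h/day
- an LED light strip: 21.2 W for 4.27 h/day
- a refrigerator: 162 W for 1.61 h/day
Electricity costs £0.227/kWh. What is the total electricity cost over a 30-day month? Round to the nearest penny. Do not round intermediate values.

£8.88

ceiling fan: 29.6 W × 2.25 h × 30 d = 1,998 Wh = 1.998 kWh
laptop: 91.4 W × 9.7 h × 30 d = 26,597 Wh = 26.6 kWh
LED light strip: 21.2 W × 4.27 h × 30 d = 2,716 Wh = 2.716 kWh
refrigerator: 162 W × 1.61 h × 30 d = 7,825 Wh = 7.825 kWh
Total energy = 1.998 + 26.6 + 2.716 + 7.825 = 39.14 kWh
Cost = 39.14 kWh × £0.227 = £8.88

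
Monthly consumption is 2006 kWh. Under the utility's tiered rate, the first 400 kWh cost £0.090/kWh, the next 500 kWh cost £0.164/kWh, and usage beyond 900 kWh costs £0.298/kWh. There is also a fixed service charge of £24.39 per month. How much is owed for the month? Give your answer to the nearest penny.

First 400 kWh × £0.090 = £36.00
Next 500 kWh × £0.164 = £82.00
Remaining 1106 kWh × £0.298 = £329.59
Energy charge = £447.59; + service £24.39 = £471.98

£471.98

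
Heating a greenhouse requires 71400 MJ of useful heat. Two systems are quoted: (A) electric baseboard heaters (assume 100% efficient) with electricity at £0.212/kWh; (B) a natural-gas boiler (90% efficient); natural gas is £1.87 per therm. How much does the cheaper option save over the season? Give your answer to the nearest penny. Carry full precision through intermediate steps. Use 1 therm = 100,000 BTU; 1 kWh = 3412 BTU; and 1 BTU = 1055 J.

£2798.87

Heat load = 71400 MJ = 71,400,000,000 J / 1055 = 67,677,725 BTU
Gas: input = 67,677,725 / 0.90 = 75,197,472 BTU = 752 therm → 752 × £1.87 = £1,406.19
Electric: 67,677,725 BTU / 3412 = 19,840 kWh → × £0.212 = £4,205.06
Difference = |£1,406.19 − £4,205.06| = £2,798.87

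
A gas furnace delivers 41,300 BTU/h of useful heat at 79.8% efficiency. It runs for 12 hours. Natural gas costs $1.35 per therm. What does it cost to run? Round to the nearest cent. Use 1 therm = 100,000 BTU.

Heat delivered = 41,300 BTU/h × 12 h = 495,600 BTU
Gas input = 495,600 / 0.798 = 621,053 BTU
= 621,053 / 100,000 = 6.211 therm
Cost = 6.211 × $1.35/therm = $8.38

$8.38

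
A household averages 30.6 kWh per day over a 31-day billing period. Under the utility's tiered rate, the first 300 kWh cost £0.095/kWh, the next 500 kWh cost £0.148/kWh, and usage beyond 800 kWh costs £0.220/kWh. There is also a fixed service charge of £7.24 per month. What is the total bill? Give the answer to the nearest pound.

£142

Usage = 30.6 kWh/day × 31 days = 948.6 kWh
First 300 kWh × £0.095 = £28.50
Next 500 kWh × £0.148 = £74.00
Remaining 148.6 kWh × £0.220 = £32.69
Energy charge = £135.19; + service £7.24 = £142.43 ≈ £142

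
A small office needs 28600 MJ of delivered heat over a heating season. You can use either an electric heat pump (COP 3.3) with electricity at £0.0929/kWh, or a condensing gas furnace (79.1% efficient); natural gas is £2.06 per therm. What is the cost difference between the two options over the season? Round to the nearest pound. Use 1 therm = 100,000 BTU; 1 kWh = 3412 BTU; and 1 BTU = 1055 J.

Heat load = 28600 MJ = 28,600,000,000 J / 1055 = 27,109,005 BTU
Gas: input = 27,109,005 / 0.791 = 34,271,814 BTU = 342.7 therm → 342.7 × £2.06 = £706.00
Heat pump: 27,109,005 BTU / 3412 = 7,945 kWh heat; / 3.3 = 2,408 kWh in → × £0.0929 = £223.67
Difference = |£706.00 − £223.67| = £482.33 ≈ £482

£482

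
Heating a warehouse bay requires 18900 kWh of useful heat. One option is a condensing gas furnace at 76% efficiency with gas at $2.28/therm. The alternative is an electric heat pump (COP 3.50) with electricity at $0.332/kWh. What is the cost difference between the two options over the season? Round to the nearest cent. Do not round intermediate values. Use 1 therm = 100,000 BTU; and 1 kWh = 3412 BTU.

Heat load = 18900 kWh × 3412 = 64,486,800 BTU
Gas: input = 64,486,800 / 0.76 = 84,851,053 BTU = 848.5 therm → 848.5 × $2.28 = $1,934.60
Heat pump: 64,486,800 BTU / 3412 = 18,900 kWh heat; / 3.50 = 5,400 kWh in → × $0.332 = $1,792.80
Difference = |$1,934.60 − $1,792.80| = $141.80

$141.80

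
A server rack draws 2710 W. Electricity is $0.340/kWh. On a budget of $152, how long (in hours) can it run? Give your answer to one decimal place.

Energy budget = $152 / $0.340 per kWh = 447.1 kWh = 447,059 Wh
Runtime = 447,059 Wh / 2710 W = 165 h

165.0 h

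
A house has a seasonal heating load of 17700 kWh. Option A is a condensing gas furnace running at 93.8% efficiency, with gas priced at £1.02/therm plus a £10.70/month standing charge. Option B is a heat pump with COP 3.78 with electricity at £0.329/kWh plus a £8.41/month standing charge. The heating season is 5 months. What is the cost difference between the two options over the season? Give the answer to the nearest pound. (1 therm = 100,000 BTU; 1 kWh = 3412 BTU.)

Heat load = 17700 kWh × 3412 = 60,392,400 BTU
Gas: input = 60,392,400 / 0.938 = 64,384,222 BTU = 643.8 therm → 643.8 × £1.02 = £656.72; + 5 × £10.70 standing = £710.22
Heat pump: 60,392,400 BTU / 3412 = 17,700 kWh heat; / 3.78 = 4,683 kWh in → × £0.329 = £1,540.56; + 5 × £8.41 standing = £1,582.61
Difference = |£710.22 − £1,582.61| = £872.39 ≈ £872

£872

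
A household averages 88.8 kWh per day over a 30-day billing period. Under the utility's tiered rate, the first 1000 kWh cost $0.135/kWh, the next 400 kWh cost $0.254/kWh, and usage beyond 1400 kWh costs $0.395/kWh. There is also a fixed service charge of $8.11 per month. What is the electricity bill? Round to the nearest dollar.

$744

Usage = 88.8 kWh/day × 30 days = 2664 kWh
First 1000 kWh × $0.135 = $135.00
Next 400 kWh × $0.254 = $101.60
Remaining 1264 kWh × $0.395 = $499.28
Energy charge = $735.88; + service $8.11 = $743.99 ≈ $744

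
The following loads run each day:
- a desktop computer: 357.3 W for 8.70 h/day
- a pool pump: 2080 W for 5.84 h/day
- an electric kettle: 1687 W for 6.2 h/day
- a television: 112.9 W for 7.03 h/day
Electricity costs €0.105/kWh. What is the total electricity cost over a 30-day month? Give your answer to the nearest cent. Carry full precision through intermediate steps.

desktop computer: 357.3 W × 8.70 h × 30 d = 93,255 Wh = 93.26 kWh
pool pump: 2080 W × 5.84 h × 30 d = 364,416 Wh = 364.4 kWh
electric kettle: 1687 W × 6.2 h × 30 d = 313,782 Wh = 313.8 kWh
television: 112.9 W × 7.03 h × 30 d = 23,811 Wh = 23.81 kWh
Total energy = 93.26 + 364.4 + 313.8 + 23.81 = 795.3 kWh
Cost = 795.3 kWh × €0.105 = €83.50

€83.50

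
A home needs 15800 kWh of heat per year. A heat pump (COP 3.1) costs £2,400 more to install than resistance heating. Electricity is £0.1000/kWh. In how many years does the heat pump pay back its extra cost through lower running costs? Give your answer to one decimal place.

Resistance: 15800 kWh × £0.1000 = £1,580.00/yr
Heat pump: 15800 / 3.1 = 5097 kWh in → × £0.1000 = £509.68/yr
Annual savings = £1,070.32
Payback = £2,400 / £1,070.32 = 2.24 years

2.2 years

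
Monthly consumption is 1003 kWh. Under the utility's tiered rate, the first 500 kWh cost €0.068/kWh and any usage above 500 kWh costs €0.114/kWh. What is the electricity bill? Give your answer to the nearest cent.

First 500 kWh × €0.068 = €34.00
Remaining 503 kWh × €0.114 = €57.34
Total = €91.34

€91.34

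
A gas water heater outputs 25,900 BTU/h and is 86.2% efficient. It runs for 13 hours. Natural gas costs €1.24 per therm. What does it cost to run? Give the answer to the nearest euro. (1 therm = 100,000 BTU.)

Heat delivered = 25,900 BTU/h × 13 h = 336,700 BTU
Gas input = 336,700 / 0.862 = 390,603 BTU
= 390,603 / 100,000 = 3.906 therm
Cost = 3.906 × €1.24/therm = €4.84 ≈ €5

€5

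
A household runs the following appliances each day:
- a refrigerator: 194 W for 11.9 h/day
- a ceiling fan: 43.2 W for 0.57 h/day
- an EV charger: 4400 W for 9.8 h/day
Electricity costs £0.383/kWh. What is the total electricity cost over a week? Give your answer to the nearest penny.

£121.86

refrigerator: 194 W × 11.9 h × 7 d = 16,160 Wh = 16.16 kWh
ceiling fan: 43.2 W × 0.57 h × 7 d = 172 Wh = 0.1724 kWh
EV charger: 4400 W × 9.8 h × 7 d = 301,840 Wh = 301.8 kWh
Total energy = 16.16 + 0.1724 + 301.8 = 318.2 kWh
Cost = 318.2 kWh × £0.383 = £121.86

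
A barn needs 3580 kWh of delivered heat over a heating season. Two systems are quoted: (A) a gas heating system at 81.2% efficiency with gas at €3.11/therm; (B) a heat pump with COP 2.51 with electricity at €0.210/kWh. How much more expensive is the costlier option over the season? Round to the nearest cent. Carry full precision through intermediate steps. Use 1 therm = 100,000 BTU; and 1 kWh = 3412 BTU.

Heat load = 3580 kWh × 3412 = 12,214,960 BTU
Gas: input = 12,214,960 / 0.812 = 15,043,054 BTU = 150.4 therm → 150.4 × €3.11 = €467.84
Heat pump: 12,214,960 BTU / 3412 = 3,580 kWh heat; / 2.51 = 1,426 kWh in → × €0.210 = €299.52
Difference = |€467.84 − €299.52| = €168.32

€168.32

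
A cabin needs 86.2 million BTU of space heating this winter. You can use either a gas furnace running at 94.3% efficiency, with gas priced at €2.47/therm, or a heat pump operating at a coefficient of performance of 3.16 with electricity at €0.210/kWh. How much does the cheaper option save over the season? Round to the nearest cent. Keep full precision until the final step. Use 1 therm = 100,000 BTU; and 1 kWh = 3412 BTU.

Heat load = 86.2 × 10⁶ BTU = 86,200,000 BTU
Gas: input = 86,200,000 / 0.943 = 91,410,392 BTU = 914.1 therm → 914.1 × €2.47 = €2,257.84
Heat pump: 86,200,000 BTU / 3412 = 25,260 kWh heat; / 3.16 = 7,995 kWh in → × €0.210 = €1,678.92
Difference = |€2,257.84 − €1,678.92| = €578.91

€578.91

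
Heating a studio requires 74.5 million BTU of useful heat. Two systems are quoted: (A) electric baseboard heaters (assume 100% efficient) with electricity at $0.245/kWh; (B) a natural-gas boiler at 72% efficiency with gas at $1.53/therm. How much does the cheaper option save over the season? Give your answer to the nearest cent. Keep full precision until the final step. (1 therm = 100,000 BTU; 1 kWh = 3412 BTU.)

Heat load = 74.5 × 10⁶ BTU = 74,500,000 BTU
Gas: input = 74,500,000 / 0.72 = 103,472,222 BTU = 1,035 therm → 1,035 × $1.53 = $1,583.12
Electric: 74,500,000 BTU / 3412 = 21,830 kWh → × $0.245 = $5,349.50
Difference = |$1,583.12 − $5,349.50| = $3,766.38

$3766.38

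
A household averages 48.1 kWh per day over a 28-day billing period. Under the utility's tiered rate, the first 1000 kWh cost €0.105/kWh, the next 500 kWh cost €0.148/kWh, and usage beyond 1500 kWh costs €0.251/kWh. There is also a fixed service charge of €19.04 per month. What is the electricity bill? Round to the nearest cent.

€175.37

Usage = 48.1 kWh/day × 28 days = 1346.8 kWh
First 1000 kWh × €0.105 = €105.00
Next 346.8 kWh × €0.148 = €51.33
Remaining tier: 0 kWh (not reached)
Energy charge = €156.33; + service €19.04 = €175.37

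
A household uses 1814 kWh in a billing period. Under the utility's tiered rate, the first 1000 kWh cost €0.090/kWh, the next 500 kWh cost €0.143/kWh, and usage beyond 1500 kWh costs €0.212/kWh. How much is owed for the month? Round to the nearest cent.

First 1000 kWh × €0.090 = €90.00
Next 500 kWh × €0.143 = €71.50
Remaining 314 kWh × €0.212 = €66.57
Total = €228.07

€228.07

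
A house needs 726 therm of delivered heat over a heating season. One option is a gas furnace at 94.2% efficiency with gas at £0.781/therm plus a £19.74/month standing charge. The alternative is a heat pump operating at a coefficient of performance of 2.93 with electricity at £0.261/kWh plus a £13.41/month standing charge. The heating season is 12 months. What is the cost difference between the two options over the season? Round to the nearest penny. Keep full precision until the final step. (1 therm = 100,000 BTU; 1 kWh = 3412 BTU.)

Heat load = 726 therm × 100,000 = 72,600,000 BTU
Gas: input = 72,600,000 / 0.942 = 77,070,064 BTU = 770.7 therm → 770.7 × £0.781 = £601.92; + 12 × £19.74 standing = £838.80
Heat pump: 72,600,000 BTU / 3412 = 21,280 kWh heat; / 2.93 = 7,262 kWh in → × £0.261 = £1,895.40; + 12 × £13.41 standing = £2,056.32
Difference = |£838.80 − £2,056.32| = £1,217.52

£1217.52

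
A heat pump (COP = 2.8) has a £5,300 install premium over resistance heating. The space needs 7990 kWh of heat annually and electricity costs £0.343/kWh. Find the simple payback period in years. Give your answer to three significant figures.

Resistance: 7990 kWh × £0.343 = £2,740.57/yr
Heat pump: 7990 / 2.8 = 2854 kWh in → × £0.343 = £978.78/yr
Annual savings = £1,761.80
Payback = £5,300 / £1,761.80 = 3.01 years

3.01 years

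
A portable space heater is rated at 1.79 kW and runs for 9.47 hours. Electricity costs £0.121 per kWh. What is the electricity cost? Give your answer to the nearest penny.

£2.05

Energy = 1790 W × 9.47 h = 16,951 Wh = 16.95 kWh
Cost = 16.95 kWh × £0.121/kWh = £2.05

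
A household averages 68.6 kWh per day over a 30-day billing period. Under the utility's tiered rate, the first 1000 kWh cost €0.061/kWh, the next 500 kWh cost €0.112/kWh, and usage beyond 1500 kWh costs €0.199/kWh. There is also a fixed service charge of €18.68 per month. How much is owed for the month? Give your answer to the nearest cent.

Usage = 68.6 kWh/day × 30 days = 2058 kWh
First 1000 kWh × €0.061 = €61.00
Next 500 kWh × €0.112 = €56.00
Remaining 558 kWh × €0.199 = €111.04
Energy charge = €228.04; + service €18.68 = €246.72

€246.72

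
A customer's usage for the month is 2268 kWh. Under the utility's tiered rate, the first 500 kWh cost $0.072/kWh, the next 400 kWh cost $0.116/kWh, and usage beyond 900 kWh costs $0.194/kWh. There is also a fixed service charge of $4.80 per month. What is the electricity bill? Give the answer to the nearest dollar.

First 500 kWh × $0.072 = $36.00
Next 400 kWh × $0.116 = $46.40
Remaining 1368 kWh × $0.194 = $265.39
Energy charge = $347.79; + service $4.80 = $352.59 ≈ $353

$353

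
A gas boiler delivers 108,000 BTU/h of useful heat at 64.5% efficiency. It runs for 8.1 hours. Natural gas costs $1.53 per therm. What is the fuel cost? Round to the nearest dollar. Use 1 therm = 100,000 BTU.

$21

Heat delivered = 108,000 BTU/h × 8.1 h = 874,800 BTU
Gas input = 874,800 / 0.645 = 1,356,279 BTU
= 1,356,279 / 100,000 = 13.56 therm
Cost = 13.56 × $1.53/therm = $20.75 ≈ $21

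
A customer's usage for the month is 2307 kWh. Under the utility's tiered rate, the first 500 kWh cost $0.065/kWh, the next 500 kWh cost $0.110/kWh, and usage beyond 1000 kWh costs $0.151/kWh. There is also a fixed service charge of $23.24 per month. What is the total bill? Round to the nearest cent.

First 500 kWh × $0.065 = $32.50
Next 500 kWh × $0.110 = $55.00
Remaining 1307 kWh × $0.151 = $197.36
Energy charge = $284.86; + service $23.24 = $308.10

$308.10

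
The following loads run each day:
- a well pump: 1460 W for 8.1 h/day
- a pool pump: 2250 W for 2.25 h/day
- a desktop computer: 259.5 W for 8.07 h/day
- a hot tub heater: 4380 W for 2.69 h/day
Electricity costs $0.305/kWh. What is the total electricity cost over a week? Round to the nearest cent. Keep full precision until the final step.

$65.68

well pump: 1460 W × 8.1 h × 7 d = 82,782 Wh = 82.78 kWh
pool pump: 2250 W × 2.25 h × 7 d = 35,438 Wh = 35.44 kWh
desktop computer: 259.5 W × 8.07 h × 7 d = 14,659 Wh = 14.66 kWh
hot tub heater: 4380 W × 2.69 h × 7 d = 82,475 Wh = 82.48 kWh
Total energy = 82.78 + 35.44 + 14.66 + 82.48 = 215.4 kWh
Cost = 215.4 kWh × $0.305 = $65.68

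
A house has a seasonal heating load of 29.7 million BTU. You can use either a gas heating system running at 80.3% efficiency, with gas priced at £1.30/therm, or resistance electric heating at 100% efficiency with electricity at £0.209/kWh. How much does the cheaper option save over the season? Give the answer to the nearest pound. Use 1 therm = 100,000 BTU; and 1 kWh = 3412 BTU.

Heat load = 29.7 × 10⁶ BTU = 29,700,000 BTU
Gas: input = 29,700,000 / 0.803 = 36,986,301 BTU = 369.9 therm → 369.9 × £1.30 = £480.82
Electric: 29,700,000 BTU / 3412 = 8,705 kWh → × £0.209 = £1,819.26
Difference = |£480.82 − £1,819.26| = £1,338.43 ≈ £1338

£1338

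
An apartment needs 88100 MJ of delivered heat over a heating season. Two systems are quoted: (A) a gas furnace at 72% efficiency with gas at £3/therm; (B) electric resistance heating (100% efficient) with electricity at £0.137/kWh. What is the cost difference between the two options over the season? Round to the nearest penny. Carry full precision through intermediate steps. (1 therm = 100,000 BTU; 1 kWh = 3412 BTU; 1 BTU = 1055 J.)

Heat load = 88100 MJ = 88,100,000,000 J / 1055 = 83,507,109 BTU
Gas: input = 83,507,109 / 0.72 = 115,982,096 BTU = 1,160 therm → 1,160 × £3 = £3,479.46
Electric: 83,507,109 BTU / 3412 = 24,470 kWh → × £0.137 = £3,353.01
Difference = |£3,479.46 − £3,353.01| = £126.45

£126.45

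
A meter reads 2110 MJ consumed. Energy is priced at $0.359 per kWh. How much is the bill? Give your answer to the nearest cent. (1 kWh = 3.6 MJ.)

2110 MJ × (0.27778 kWh/MJ) = 586.1 kWh
Cost = 586.1 kWh × $0.359/kWh = $210.41

$210.41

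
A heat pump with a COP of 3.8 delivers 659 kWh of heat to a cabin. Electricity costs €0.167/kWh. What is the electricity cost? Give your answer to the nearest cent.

Electrical input = 659 kWh / 3.8 = 173.4 kWh
Cost = 173.4 × €0.167/kWh = €28.96

€28.96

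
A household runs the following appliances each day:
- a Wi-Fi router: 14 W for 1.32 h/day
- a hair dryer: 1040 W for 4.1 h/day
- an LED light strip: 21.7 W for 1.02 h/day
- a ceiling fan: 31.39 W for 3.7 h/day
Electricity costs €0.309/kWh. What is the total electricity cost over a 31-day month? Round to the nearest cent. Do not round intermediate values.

€42.35

Wi-Fi router: 14 W × 1.32 h × 31 d = 573 Wh = 0.5729 kWh
hair dryer: 1040 W × 4.1 h × 31 d = 132,184 Wh = 132.2 kWh
LED light strip: 21.7 W × 1.02 h × 31 d = 686 Wh = 0.6862 kWh
ceiling fan: 31.39 W × 3.7 h × 31 d = 3,600 Wh = 3.6 kWh
Total energy = 0.5729 + 132.2 + 0.6862 + 3.6 = 137 kWh
Cost = 137 kWh × €0.309 = €42.35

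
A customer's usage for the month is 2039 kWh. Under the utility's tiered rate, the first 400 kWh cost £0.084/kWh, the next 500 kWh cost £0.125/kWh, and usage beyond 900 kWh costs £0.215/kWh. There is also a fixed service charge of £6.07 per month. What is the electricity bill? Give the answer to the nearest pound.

£347

First 400 kWh × £0.084 = £33.60
Next 500 kWh × £0.125 = £62.50
Remaining 1139 kWh × £0.215 = £244.88
Energy charge = £340.99; + service £6.07 = £347.06 ≈ £347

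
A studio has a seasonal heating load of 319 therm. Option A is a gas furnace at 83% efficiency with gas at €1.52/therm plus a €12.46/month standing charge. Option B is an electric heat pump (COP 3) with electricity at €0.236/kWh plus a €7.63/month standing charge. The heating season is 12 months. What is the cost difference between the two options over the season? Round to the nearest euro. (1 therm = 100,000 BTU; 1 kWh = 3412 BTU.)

Heat load = 319 therm × 100,000 = 31,900,000 BTU
Gas: input = 31,900,000 / 0.83 = 38,433,735 BTU = 384.3 therm → 384.3 × €1.52 = €584.19; + 12 × €12.46 standing = €733.71
Heat pump: 31,900,000 BTU / 3412 = 9,349 kWh heat; / 3 = 3,116 kWh in → × €0.236 = €735.48; + 12 × €7.63 standing = €827.04
Difference = |€733.71 − €827.04| = €93.33 ≈ €93

€93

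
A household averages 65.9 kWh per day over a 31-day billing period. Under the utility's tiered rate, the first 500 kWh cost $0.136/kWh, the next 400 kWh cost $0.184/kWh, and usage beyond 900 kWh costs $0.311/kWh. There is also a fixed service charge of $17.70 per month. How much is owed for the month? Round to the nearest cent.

$514.74

Usage = 65.9 kWh/day × 31 days = 2042.9 kWh
First 500 kWh × $0.136 = $68.00
Next 400 kWh × $0.184 = $73.60
Remaining 1142.9 kWh × $0.311 = $355.44
Energy charge = $497.04; + service $17.70 = $514.74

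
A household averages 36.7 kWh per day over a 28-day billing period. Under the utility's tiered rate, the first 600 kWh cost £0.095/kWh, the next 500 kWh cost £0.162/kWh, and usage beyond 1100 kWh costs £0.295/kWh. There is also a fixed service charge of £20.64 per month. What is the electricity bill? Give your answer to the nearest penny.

£146.91

Usage = 36.7 kWh/day × 28 days = 1027.6 kWh
First 600 kWh × £0.095 = £57.00
Next 427.6 kWh × £0.162 = £69.27
Remaining tier: 0 kWh (not reached)
Energy charge = £126.27; + service £20.64 = £146.91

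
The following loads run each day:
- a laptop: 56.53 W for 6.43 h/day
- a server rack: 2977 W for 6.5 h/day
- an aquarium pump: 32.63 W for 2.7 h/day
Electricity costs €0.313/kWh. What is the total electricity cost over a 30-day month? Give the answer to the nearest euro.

€186

laptop: 56.53 W × 6.43 h × 30 d = 10,905 Wh = 10.9 kWh
server rack: 2977 W × 6.5 h × 30 d = 580,515 Wh = 580.5 kWh
aquarium pump: 32.63 W × 2.7 h × 30 d = 2,643 Wh = 2.643 kWh
Total energy = 10.9 + 580.5 + 2.643 = 594.1 kWh
Cost = 594.1 kWh × €0.313 = €185.94 ≈ €186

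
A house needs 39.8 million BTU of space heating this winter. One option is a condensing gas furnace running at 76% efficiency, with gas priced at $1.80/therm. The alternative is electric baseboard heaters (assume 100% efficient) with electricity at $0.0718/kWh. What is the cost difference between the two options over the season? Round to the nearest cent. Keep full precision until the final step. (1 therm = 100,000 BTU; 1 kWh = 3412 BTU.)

$105.11

Heat load = 39.8 × 10⁶ BTU = 39,800,000 BTU
Gas: input = 39,800,000 / 0.76 = 52,368,421 BTU = 523.7 therm → 523.7 × $1.80 = $942.63
Electric: 39,800,000 BTU / 3412 = 11,660 kWh → × $0.0718 = $837.53
Difference = |$942.63 − $837.53| = $105.11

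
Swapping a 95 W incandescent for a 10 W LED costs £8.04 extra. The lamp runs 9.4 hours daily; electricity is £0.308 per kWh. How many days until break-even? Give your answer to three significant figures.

32.7 days

Power saved = 95 − 10 = 85 W
Daily energy saved = 85 W × 9.4 h = 799 Wh = 0.799 kWh
Daily savings = 0.799 × £0.308 = £0.2461
Payback = £8.04 / £0.2461 per day = 32.67 days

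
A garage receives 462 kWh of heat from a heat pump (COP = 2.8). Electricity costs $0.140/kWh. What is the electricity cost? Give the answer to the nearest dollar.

Electrical input = 462 kWh / 2.8 = 165 kWh
Cost = 165 × $0.140/kWh = $23.10 ≈ $23

$23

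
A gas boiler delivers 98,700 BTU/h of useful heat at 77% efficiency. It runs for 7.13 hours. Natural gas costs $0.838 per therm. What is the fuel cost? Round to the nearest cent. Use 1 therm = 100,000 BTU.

Heat delivered = 98,700 BTU/h × 7.13 h = 703,731 BTU
Gas input = 703,731 / 0.77 = 913,936 BTU
= 913,936 / 100,000 = 9.139 therm
Cost = 9.139 × $0.838/therm = $7.66

$7.66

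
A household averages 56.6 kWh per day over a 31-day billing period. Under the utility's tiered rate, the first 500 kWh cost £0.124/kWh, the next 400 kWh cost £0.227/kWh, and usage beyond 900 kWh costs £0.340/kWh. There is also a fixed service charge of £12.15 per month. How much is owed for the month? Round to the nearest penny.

£455.51

Usage = 56.6 kWh/day × 31 days = 1754.6 kWh
First 500 kWh × £0.124 = £62.00
Next 400 kWh × £0.227 = £90.80
Remaining 854.6 kWh × £0.340 = £290.56
Energy charge = £443.36; + service £12.15 = £455.51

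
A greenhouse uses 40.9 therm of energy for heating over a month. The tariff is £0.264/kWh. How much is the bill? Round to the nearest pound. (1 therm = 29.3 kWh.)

40.9 therm × (29.3 kWh/therm) = 1,198 kWh
Cost = 1,198 kWh × £0.264/kWh = £316.37 ≈ £316

£316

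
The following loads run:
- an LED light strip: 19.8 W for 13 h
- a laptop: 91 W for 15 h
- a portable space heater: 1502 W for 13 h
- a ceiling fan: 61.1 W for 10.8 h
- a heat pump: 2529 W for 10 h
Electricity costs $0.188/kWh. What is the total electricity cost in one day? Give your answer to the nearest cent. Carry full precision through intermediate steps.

$8.85

LED light strip: 19.8 W × 13 h = 257 Wh = 0.2574 kWh
laptop: 91 W × 15 h = 1,365 Wh = 1.365 kWh
portable space heater: 1502 W × 13 h = 19,526 Wh = 19.53 kWh
ceiling fan: 61.1 W × 10.8 h = 660 Wh = 0.6599 kWh
heat pump: 2529 W × 10 h = 25,290 Wh = 25.29 kWh
Total energy = 0.2574 + 1.365 + 19.53 + 0.6599 + 25.29 = 47.1 kWh
Cost = 47.1 kWh × $0.188 = $8.85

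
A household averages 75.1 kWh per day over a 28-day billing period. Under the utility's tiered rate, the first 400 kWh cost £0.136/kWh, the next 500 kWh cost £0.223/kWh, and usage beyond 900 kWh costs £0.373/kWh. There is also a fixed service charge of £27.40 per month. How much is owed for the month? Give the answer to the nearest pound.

£642

Usage = 75.1 kWh/day × 28 days = 2102.8 kWh
First 400 kWh × £0.136 = £54.40
Next 500 kWh × £0.223 = £111.50
Remaining 1202.8 kWh × £0.373 = £448.64
Energy charge = £614.54; + service £27.40 = £641.94 ≈ £642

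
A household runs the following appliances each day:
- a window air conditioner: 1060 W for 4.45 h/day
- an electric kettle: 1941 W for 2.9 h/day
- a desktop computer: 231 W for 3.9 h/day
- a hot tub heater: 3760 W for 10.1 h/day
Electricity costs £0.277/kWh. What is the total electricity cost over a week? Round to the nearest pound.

£95

window air conditioner: 1060 W × 4.45 h × 7 d = 33,019 Wh = 33.02 kWh
electric kettle: 1941 W × 2.9 h × 7 d = 39,402 Wh = 39.4 kWh
desktop computer: 231 W × 3.9 h × 7 d = 6,306 Wh = 6.306 kWh
hot tub heater: 3760 W × 10.1 h × 7 d = 265,832 Wh = 265.8 kWh
Total energy = 33.02 + 39.4 + 6.306 + 265.8 = 344.6 kWh
Cost = 344.6 kWh × £0.277 = £95.44 ≈ £95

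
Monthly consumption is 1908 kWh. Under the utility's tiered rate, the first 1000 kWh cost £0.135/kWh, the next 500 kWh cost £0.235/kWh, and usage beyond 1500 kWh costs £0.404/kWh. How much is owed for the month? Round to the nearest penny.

First 1000 kWh × £0.135 = £135.00
Next 500 kWh × £0.235 = £117.50
Remaining 408 kWh × £0.404 = £164.83
Total = £417.33

£417.33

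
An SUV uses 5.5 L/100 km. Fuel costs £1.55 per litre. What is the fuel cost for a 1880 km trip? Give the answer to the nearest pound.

£160

Fuel = 5.5 L/100 km × 1880 km / 100 = 103.4 L
Cost = 103.4 L × £1.55/L = £160.27 ≈ £160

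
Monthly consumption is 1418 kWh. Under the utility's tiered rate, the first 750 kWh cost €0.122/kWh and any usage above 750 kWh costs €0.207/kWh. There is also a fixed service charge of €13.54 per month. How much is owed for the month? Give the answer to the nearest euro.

€243

First 750 kWh × €0.122 = €91.50
Remaining 668 kWh × €0.207 = €138.28
Energy charge = €229.78; + service €13.54 = €243.32 ≈ €243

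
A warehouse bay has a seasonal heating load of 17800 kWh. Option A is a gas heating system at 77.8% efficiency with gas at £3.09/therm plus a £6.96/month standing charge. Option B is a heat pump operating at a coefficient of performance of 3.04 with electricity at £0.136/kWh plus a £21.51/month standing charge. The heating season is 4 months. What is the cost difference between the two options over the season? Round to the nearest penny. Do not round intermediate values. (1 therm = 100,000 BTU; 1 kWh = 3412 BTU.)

Heat load = 17800 kWh × 3412 = 60,733,600 BTU
Gas: input = 60,733,600 / 0.778 = 78,063,753 BTU = 780.6 therm → 780.6 × £3.09 = £2,412.17; + 4 × £6.96 standing = £2,440.01
Heat pump: 60,733,600 BTU / 3412 = 17,800 kWh heat; / 3.04 = 5,855 kWh in → × £0.136 = £796.32; + 4 × £21.51 standing = £882.36
Difference = |£2,440.01 − £882.36| = £1,557.65

£1557.65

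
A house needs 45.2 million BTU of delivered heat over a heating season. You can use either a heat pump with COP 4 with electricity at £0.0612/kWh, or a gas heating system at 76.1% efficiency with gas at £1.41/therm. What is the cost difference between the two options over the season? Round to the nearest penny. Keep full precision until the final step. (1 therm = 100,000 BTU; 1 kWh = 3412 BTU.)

£634.79

Heat load = 45.2 × 10⁶ BTU = 45,200,000 BTU
Gas: input = 45,200,000 / 0.761 = 59,395,532 BTU = 594 therm → 594 × £1.41 = £837.48
Heat pump: 45,200,000 BTU / 3412 = 13,250 kWh heat; / 4 = 3,312 kWh in → × £0.0612 = £202.68
Difference = |£837.48 − £202.68| = £634.79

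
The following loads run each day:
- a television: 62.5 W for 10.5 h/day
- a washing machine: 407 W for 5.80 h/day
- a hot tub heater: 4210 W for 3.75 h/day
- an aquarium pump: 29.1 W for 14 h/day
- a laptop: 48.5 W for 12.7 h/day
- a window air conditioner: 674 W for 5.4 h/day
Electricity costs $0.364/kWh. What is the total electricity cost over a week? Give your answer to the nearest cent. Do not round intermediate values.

$59.79

television: 62.5 W × 10.5 h × 7 d = 4,594 Wh = 4.594 kWh
washing machine: 407 W × 5.80 h × 7 d = 16,524 Wh = 16.52 kWh
hot tub heater: 4210 W × 3.75 h × 7 d = 110,512 Wh = 110.5 kWh
aquarium pump: 29.1 W × 14 h × 7 d = 2,852 Wh = 2.852 kWh
laptop: 48.5 W × 12.7 h × 7 d = 4,312 Wh = 4.312 kWh
window air conditioner: 674 W × 5.4 h × 7 d = 25,477 Wh = 25.48 kWh
Total energy = 4.594 + 16.52 + 110.5 + 2.852 + 4.312 + 25.48 = 164.3 kWh
Cost = 164.3 kWh × $0.364 = $59.79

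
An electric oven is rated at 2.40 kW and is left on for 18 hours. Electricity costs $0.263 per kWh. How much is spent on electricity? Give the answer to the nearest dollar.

$11

Energy = 2400 W × 18 h = 43,200 Wh = 43.2 kWh
Cost = 43.2 kWh × $0.263/kWh = $11.36 ≈ $11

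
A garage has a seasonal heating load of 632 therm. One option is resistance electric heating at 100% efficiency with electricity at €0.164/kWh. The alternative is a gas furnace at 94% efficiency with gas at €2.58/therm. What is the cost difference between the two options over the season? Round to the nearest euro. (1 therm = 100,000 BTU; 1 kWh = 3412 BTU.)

Heat load = 632 therm × 100,000 = 63,200,000 BTU
Gas: input = 63,200,000 / 0.94 = 67,234,043 BTU = 672.3 therm → 672.3 × €2.58 = €1,734.64
Electric: 63,200,000 BTU / 3412 = 18,520 kWh → × €0.164 = €3,037.75
Difference = |€1,734.64 − €3,037.75| = €1,303.11 ≈ €1303

€1303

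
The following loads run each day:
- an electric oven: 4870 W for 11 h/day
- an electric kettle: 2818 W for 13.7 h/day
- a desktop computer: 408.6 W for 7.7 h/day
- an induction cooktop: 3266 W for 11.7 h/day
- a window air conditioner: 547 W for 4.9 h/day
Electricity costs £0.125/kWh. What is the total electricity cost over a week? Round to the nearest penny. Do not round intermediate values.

£119.19

electric oven: 4870 W × 11 h × 7 d = 374,990 Wh = 375 kWh
electric kettle: 2818 W × 13.7 h × 7 d = 270,246 Wh = 270.2 kWh
desktop computer: 408.6 W × 7.7 h × 7 d = 22,024 Wh = 22.02 kWh
induction cooktop: 3266 W × 11.7 h × 7 d = 267,485 Wh = 267.5 kWh
window air conditioner: 547 W × 4.9 h × 7 d = 18,762 Wh = 18.76 kWh
Total energy = 375 + 270.2 + 22.02 + 267.5 + 18.76 = 953.5 kWh
Cost = 953.5 kWh × £0.125 = £119.19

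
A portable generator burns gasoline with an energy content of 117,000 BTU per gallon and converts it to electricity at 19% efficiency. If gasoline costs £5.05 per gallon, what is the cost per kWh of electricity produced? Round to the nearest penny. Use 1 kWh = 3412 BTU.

Electrical output per gallon = 117,000 BTU × 0.19 / 3412 BTU/kWh = 6.515 kWh
Cost per kWh = £5.05 / 6.515 kWh = £0.775

£0.78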